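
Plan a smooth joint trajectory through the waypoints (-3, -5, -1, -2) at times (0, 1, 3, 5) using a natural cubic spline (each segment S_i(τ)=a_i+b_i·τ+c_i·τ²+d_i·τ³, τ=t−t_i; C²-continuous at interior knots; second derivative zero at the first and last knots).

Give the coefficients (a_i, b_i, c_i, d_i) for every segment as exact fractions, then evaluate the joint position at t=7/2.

Δ: Δ0=-2, Δ1=2, Δ2=-1/2
row 1: diag=6, rhs=24; c'=1/3, d'=4
row 2: denom=8−2·1/3=22/3; d'=(-15−2·4)/(22/3)=-69/22
back: M2=-69/22
back: M1=4−1/3·-69/22=111/22
M: M0=0, M1=111/22, M2=-69/22, M3=0
seg 0: a=-3, c=M0/2=0, d=(M1−M0)/(6·1)=37/44, b=Δ0−h0·(2M0+M1)/6=-125/44
seg 1: a=-5, c=M1/2=111/44, d=(M2−M1)/(6·2)=-15/22, b=Δ1−h1·(2M1+M2)/6=-7/22
seg 2: a=-1, c=M2/2=-69/44, d=(M3−M2)/(6·2)=23/88, b=Δ2−h2·(2M2+M3)/6=35/22
t_q=7/2 → seg 2, τ=1/2; S=-1+35/22·τ+-69/44·τ²+23/88·τ³=-397/704

  seg 0: a=-3 b=-125/44 c=0 d=37/44
  seg 1: a=-5 b=-7/22 c=111/44 d=-15/22
  seg 2: a=-1 b=35/22 c=-69/44 d=23/88
S(7/2) = -397/704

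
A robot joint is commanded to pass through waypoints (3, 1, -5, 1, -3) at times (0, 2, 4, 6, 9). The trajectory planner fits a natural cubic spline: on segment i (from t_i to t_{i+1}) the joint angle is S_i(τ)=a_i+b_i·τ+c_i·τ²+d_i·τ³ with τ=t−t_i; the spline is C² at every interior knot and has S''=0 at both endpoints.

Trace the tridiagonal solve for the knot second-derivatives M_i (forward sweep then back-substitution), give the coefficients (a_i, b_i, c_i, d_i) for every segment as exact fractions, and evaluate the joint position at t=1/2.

Δ: Δ0=-1, Δ1=-3, Δ2=3, Δ3=-4/3
row 1: diag=8, rhs=-12; c'=1/4, d'=-3/2
row 2: denom=8−2·1/4=15/2; d'=(36−2·-3/2)/(15/2)=26/5
row 3: denom=10−2·4/15=142/15; d'=(-26−2·26/5)/(142/15)=-273/71
back: M3=-273/71
back: M2=26/5−4/15·-273/71=442/71
back: M1=-3/2−1/4·442/71=-217/71
M: M0=0, M1=-217/71, M2=442/71, M3=-273/71, M4=0
seg 0: a=3, c=M0/2=0, d=(M1−M0)/(6·2)=-217/852, b=Δ0−h0·(2M0+M1)/6=4/213
seg 1: a=1, c=M1/2=-217/142, d=(M2−M1)/(6·2)=659/852, b=Δ1−h1·(2M1+M2)/6=-647/213
seg 2: a=-5, c=M2/2=221/71, d=(M3−M2)/(6·2)=-715/852, b=Δ2−h2·(2M2+M3)/6=28/213
seg 3: a=1, c=M3/2=-273/142, d=(M4−M3)/(6·3)=91/426, b=Δ3−h3·(2M3+M4)/6=535/213
t_q=1/2 → seg 0, τ=1/2; S=3+4/213·τ+0·τ²+-217/852·τ³=6765/2272

  seg 0: a=3 b=4/213 c=0 d=-217/852
  seg 1: a=1 b=-647/213 c=-217/142 d=659/852
  seg 2: a=-5 b=28/213 c=221/71 d=-715/852
  seg 3: a=1 b=535/213 c=-273/142 d=91/426
S(1/2) = 6765/2272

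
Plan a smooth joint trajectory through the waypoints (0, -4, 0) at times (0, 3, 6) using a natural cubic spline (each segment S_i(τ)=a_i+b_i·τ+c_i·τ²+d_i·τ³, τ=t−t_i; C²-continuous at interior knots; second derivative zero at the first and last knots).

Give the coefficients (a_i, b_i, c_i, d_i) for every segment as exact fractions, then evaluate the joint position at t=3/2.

  seg 0: a=0 b=-2 c=0 d=2/27
  seg 1: a=-4 b=0 c=2/3 d=-2/27
S(3/2) = -11/4

Δ: Δ0=-4/3, Δ1=4/3
row 1: diag=12, rhs=16; c'=1/4, d'=4/3
back: M1=4/3
M: M0=0, M1=4/3, M2=0
seg 0: a=0, c=M0/2=0, d=(M1−M0)/(6·3)=2/27, b=Δ0−h0·(2M0+M1)/6=-2
seg 1: a=-4, c=M1/2=2/3, d=(M2−M1)/(6·3)=-2/27, b=Δ1−h1·(2M1+M2)/6=0
t_q=3/2 → seg 0, τ=3/2; S=0+-2·τ+0·τ²+2/27·τ³=-11/4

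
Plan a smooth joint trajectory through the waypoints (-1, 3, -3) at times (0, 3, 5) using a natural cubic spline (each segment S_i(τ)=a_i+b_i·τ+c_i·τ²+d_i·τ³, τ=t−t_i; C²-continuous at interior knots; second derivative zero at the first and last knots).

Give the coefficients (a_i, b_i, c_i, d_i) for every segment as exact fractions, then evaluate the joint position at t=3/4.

Δ: Δ0=4/3, Δ1=-3
row 1: diag=10, rhs=-26; c'=1/5, d'=-13/5
back: M1=-13/5
M: M0=0, M1=-13/5, M2=0
seg 0: a=-1, c=M0/2=0, d=(M1−M0)/(6·3)=-13/90, b=Δ0−h0·(2M0+M1)/6=79/30
seg 1: a=3, c=M1/2=-13/10, d=(M2−M1)/(6·2)=13/60, b=Δ1−h1·(2M1+M2)/6=-19/15
t_q=3/4 → seg 0, τ=3/4; S=-1+79/30·τ+0·τ²+-13/90·τ³=117/128

  seg 0: a=-1 b=79/30 c=0 d=-13/90
  seg 1: a=3 b=-19/15 c=-13/10 d=13/60
S(3/4) = 117/128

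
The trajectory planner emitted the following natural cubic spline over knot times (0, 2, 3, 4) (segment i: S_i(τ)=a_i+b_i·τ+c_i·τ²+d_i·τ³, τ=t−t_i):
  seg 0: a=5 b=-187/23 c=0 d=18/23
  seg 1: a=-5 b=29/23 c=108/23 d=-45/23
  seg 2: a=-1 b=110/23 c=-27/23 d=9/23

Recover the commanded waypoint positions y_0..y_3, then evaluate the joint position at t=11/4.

y_0=5 y_1=-5 y_2=-1 y_3=3
S(11/4) = -3295/1472

y_0 = S_0(0) = a_0 = 5
y_1 = S_1(0) = a_1 = -5
y_2 = S_2(0) = a_2 = -1
y_3 = S_2(1) = 3
t_q=11/4 is in segment 1 (τ=3/4); S_1(τ)=-3295/1472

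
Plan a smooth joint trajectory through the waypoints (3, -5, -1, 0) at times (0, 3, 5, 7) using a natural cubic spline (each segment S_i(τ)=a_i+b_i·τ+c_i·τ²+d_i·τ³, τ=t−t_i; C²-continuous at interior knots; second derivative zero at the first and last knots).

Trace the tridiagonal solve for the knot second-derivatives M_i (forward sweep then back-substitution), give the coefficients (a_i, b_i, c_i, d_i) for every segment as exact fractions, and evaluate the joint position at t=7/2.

Δ: Δ0=-8/3, Δ1=2, Δ2=1/2
row 1: diag=10, rhs=28; c'=1/5, d'=14/5
row 2: denom=8−2·1/5=38/5; d'=(-9−2·14/5)/(38/5)=-73/38
back: M2=-73/38
back: M1=14/5−1/5·-73/38=121/38
M: M0=0, M1=121/38, M2=-73/38, M3=0
seg 0: a=3, c=M0/2=0, d=(M1−M0)/(6·3)=121/684, b=Δ0−h0·(2M0+M1)/6=-971/228
seg 1: a=-5, c=M1/2=121/76, d=(M2−M1)/(6·2)=-97/228, b=Δ1−h1·(2M1+M2)/6=59/114
seg 2: a=-1, c=M2/2=-73/76, d=(M3−M2)/(6·2)=73/456, b=Δ2−h2·(2M2+M3)/6=203/114
t_q=7/2 → seg 1, τ=1/2; S=-5+59/114·τ+121/76·τ²+-97/228·τ³=-2673/608

  seg 0: a=3 b=-971/228 c=0 d=121/684
  seg 1: a=-5 b=59/114 c=121/76 d=-97/228
  seg 2: a=-1 b=203/114 c=-73/76 d=73/456
S(7/2) = -2673/608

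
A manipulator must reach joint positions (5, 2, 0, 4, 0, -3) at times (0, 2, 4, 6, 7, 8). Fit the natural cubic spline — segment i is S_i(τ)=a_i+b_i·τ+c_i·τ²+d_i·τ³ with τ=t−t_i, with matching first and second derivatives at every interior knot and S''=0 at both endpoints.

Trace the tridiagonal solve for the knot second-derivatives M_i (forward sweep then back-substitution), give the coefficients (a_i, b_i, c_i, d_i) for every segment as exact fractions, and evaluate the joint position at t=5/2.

Δ: Δ0=-3/2, Δ1=-1, Δ2=2, Δ3=-4, Δ4=-3
row 1: diag=8, rhs=3; c'=1/4, d'=3/8
row 2: denom=8−2·1/4=15/2; d'=(18−2·3/8)/(15/2)=23/10
row 3: denom=6−2·4/15=82/15; d'=(-36−2·23/10)/(82/15)=-609/82
row 4: denom=4−1·15/82=313/82; d'=(6−1·-609/82)/(313/82)=1101/313
back: M4=1101/313
back: M3=-609/82−15/82·1101/313=-2526/313
back: M2=23/10−4/15·-2526/313=2787/626
back: M1=3/8−1/4·2787/626=-231/313
M: M0=0, M1=-231/313, M2=2787/626, M3=-2526/313, M4=1101/313, M5=0
seg 0: a=5, c=M0/2=0, d=(M1−M0)/(6·2)=-77/1252, b=Δ0−h0·(2M0+M1)/6=-785/626
seg 1: a=2, c=M1/2=-231/626, d=(M2−M1)/(6·2)=1083/2504, b=Δ1−h1·(2M1+M2)/6=-1247/626
seg 2: a=0, c=M2/2=2787/1252, d=(M3−M2)/(6·2)=-2613/2504, b=Δ2−h2·(2M2+M3)/6=539/313
seg 3: a=4, c=M3/2=-1263/313, d=(M4−M3)/(6·1)=1209/626, b=Δ3−h3·(2M3+M4)/6=-1187/626
seg 4: a=0, c=M4/2=1101/626, d=(M5−M4)/(6·1)=-367/626, b=Δ4−h4·(2M4+M5)/6=-1306/313
t_q=5/2 → seg 1, τ=1/2; S=2+-1247/626·τ+-231/626·τ²+1083/2504·τ³=19347/20032

  seg 0: a=5 b=-785/626 c=0 d=-77/1252
  seg 1: a=2 b=-1247/626 c=-231/626 d=1083/2504
  seg 2: a=0 b=539/313 c=2787/1252 d=-2613/2504
  seg 3: a=4 b=-1187/626 c=-1263/313 d=1209/626
  seg 4: a=0 b=-1306/313 c=1101/626 d=-367/626
S(5/2) = 19347/20032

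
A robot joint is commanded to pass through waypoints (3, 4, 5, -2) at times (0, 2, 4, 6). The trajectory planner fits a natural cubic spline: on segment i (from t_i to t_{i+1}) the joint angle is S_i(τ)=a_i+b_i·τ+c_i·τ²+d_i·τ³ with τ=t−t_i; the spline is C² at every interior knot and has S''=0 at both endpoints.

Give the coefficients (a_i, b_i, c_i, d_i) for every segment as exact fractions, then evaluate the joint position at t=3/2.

Δ: Δ0=1/2, Δ1=1/2, Δ2=-7/2
row 1: diag=8, rhs=0; c'=1/4, d'=0
row 2: denom=8−2·1/4=15/2; d'=(-24−2·0)/(15/2)=-16/5
back: M2=-16/5
back: M1=0−1/4·-16/5=4/5
M: M0=0, M1=4/5, M2=-16/5, M3=0
seg 0: a=3, c=M0/2=0, d=(M1−M0)/(6·2)=1/15, b=Δ0−h0·(2M0+M1)/6=7/30
seg 1: a=4, c=M1/2=2/5, d=(M2−M1)/(6·2)=-1/3, b=Δ1−h1·(2M1+M2)/6=31/30
seg 2: a=5, c=M2/2=-8/5, d=(M3−M2)/(6·2)=4/15, b=Δ2−h2·(2M2+M3)/6=-41/30
t_q=3/2 → seg 0, τ=3/2; S=3+7/30·τ+0·τ²+1/15·τ³=143/40

  seg 0: a=3 b=7/30 c=0 d=1/15
  seg 1: a=4 b=31/30 c=2/5 d=-1/3
  seg 2: a=5 b=-41/30 c=-8/5 d=4/15
S(3/2) = 143/40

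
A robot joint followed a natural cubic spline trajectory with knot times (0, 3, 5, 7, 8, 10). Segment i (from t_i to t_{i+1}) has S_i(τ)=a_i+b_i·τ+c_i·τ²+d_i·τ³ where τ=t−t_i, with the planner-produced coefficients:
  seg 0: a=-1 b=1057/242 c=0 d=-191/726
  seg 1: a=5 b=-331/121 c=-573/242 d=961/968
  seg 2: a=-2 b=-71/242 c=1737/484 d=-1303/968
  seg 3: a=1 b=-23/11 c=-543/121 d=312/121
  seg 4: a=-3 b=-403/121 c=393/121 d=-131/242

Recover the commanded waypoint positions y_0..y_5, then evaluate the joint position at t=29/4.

y_0=-1 y_1=5 y_2=-2 y_3=1 y_4=-3 y_5=-1
S(29/4) = 459/1936

y_0 = S_0(0) = a_0 = -1
y_1 = S_1(0) = a_1 = 5
y_2 = S_2(0) = a_2 = -2
y_3 = S_3(0) = a_3 = 1
y_4 = S_4(0) = a_4 = -3
y_5 = S_4(2) = -1
t_q=29/4 is in segment 3 (τ=1/4); S_3(τ)=459/1936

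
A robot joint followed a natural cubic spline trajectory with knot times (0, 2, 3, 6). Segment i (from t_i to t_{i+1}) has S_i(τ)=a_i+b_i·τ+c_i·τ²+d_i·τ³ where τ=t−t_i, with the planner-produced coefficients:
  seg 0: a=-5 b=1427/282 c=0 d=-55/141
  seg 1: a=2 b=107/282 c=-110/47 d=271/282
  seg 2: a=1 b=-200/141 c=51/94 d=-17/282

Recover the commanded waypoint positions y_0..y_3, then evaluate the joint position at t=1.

y_0 = S_0(0) = a_0 = -5
y_1 = S_1(0) = a_1 = 2
y_2 = S_2(0) = a_2 = 1
y_3 = S_2(3) = 0
t_q=1 is in segment 0 (τ=1); S_0(τ)=-31/94

y_0=-5 y_1=2 y_2=1 y_3=0
S(1) = -31/94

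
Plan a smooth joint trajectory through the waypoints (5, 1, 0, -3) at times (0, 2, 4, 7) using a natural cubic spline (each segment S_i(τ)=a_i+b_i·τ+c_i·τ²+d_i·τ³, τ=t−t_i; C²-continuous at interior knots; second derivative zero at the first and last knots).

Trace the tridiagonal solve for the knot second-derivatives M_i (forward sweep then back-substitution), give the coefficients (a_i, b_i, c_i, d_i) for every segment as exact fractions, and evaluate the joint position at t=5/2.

  seg 0: a=5 b=-46/19 c=0 d=2/19
  seg 1: a=1 b=-22/19 c=12/19 d=-23/152
  seg 2: a=0 b=-17/38 c=-21/76 d=7/228
S(5/2) = 681/1216

Δ: Δ0=-2, Δ1=-1/2, Δ2=-1
row 1: diag=8, rhs=9; c'=1/4, d'=9/8
row 2: denom=10−2·1/4=19/2; d'=(-3−2·9/8)/(19/2)=-21/38
back: M2=-21/38
back: M1=9/8−1/4·-21/38=24/19
M: M0=0, M1=24/19, M2=-21/38, M3=0
seg 0: a=5, c=M0/2=0, d=(M1−M0)/(6·2)=2/19, b=Δ0−h0·(2M0+M1)/6=-46/19
seg 1: a=1, c=M1/2=12/19, d=(M2−M1)/(6·2)=-23/152, b=Δ1−h1·(2M1+M2)/6=-22/19
seg 2: a=0, c=M2/2=-21/76, d=(M3−M2)/(6·3)=7/228, b=Δ2−h2·(2M2+M3)/6=-17/38
t_q=5/2 → seg 1, τ=1/2; S=1+-22/19·τ+12/19·τ²+-23/152·τ³=681/1216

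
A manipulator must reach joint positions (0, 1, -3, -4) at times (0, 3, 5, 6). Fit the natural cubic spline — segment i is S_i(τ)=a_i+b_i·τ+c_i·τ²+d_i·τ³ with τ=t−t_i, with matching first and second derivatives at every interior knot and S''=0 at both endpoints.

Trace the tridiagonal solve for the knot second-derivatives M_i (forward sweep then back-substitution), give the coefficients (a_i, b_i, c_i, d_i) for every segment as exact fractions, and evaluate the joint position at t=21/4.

  seg 0: a=0 b=25/21 c=0 d=-2/21
  seg 1: a=1 b=-29/21 c=-6/7 d=23/84
  seg 2: a=-3 b=-32/21 c=11/14 d=-11/42
S(21/4) = -427/128

Δ: Δ0=1/3, Δ1=-2, Δ2=-1
row 1: diag=10, rhs=-14; c'=1/5, d'=-7/5
row 2: denom=6−2·1/5=28/5; d'=(6−2·-7/5)/(28/5)=11/7
back: M2=11/7
back: M1=-7/5−1/5·11/7=-12/7
M: M0=0, M1=-12/7, M2=11/7, M3=0
seg 0: a=0, c=M0/2=0, d=(M1−M0)/(6·3)=-2/21, b=Δ0−h0·(2M0+M1)/6=25/21
seg 1: a=1, c=M1/2=-6/7, d=(M2−M1)/(6·2)=23/84, b=Δ1−h1·(2M1+M2)/6=-29/21
seg 2: a=-3, c=M2/2=11/14, d=(M3−M2)/(6·1)=-11/42, b=Δ2−h2·(2M2+M3)/6=-32/21
t_q=21/4 → seg 2, τ=1/4; S=-3+-32/21·τ+11/14·τ²+-11/42·τ³=-427/128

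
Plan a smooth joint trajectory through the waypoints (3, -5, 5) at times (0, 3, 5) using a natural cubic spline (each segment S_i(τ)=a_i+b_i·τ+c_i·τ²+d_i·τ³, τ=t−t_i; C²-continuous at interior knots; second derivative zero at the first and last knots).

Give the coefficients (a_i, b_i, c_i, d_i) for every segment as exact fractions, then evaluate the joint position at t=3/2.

Δ: Δ0=-8/3, Δ1=5
row 1: diag=10, rhs=46; c'=1/5, d'=23/5
back: M1=23/5
M: M0=0, M1=23/5, M2=0
seg 0: a=3, c=M0/2=0, d=(M1−M0)/(6·3)=23/90, b=Δ0−h0·(2M0+M1)/6=-149/30
seg 1: a=-5, c=M1/2=23/10, d=(M2−M1)/(6·2)=-23/60, b=Δ1−h1·(2M1+M2)/6=29/15
t_q=3/2 → seg 0, τ=3/2; S=3+-149/30·τ+0·τ²+23/90·τ³=-287/80

  seg 0: a=3 b=-149/30 c=0 d=23/90
  seg 1: a=-5 b=29/15 c=23/10 d=-23/60
S(3/2) = -287/80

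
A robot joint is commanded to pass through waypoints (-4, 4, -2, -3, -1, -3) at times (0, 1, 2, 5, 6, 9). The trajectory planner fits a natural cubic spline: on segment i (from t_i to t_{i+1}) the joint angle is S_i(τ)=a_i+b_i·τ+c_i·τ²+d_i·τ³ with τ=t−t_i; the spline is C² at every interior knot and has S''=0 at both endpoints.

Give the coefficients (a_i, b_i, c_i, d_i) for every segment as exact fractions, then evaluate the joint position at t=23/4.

Δ: Δ0=8, Δ1=-6, Δ2=-1/3, Δ3=2, Δ4=-2/3
row 1: diag=4, rhs=-84; c'=1/4, d'=-21
row 2: denom=8−1·1/4=31/4; d'=(34−1·-21)/(31/4)=220/31
row 3: denom=8−3·12/31=212/31; d'=(14−3·220/31)/(212/31)=-113/106
row 4: denom=8−1·31/212=1665/212; d'=(-16−1·-113/106)/(1665/212)=-3166/1665
back: M4=-3166/1665
back: M3=-113/106−31/212·-3166/1665=-1312/1665
back: M2=220/31−12/31·-1312/1665=4108/555
back: M1=-21−1/4·4108/555=-12682/555
M: M0=0, M1=-12682/555, M2=4108/555, M3=-1312/1665, M4=-3166/1665, M5=0
seg 0: a=-4, c=M0/2=0, d=(M1−M0)/(6·1)=-6341/1665, b=Δ0−h0·(2M0+M1)/6=19661/1665
seg 1: a=4, c=M1/2=-6341/555, d=(M2−M1)/(6·1)=1679/333, b=Δ1−h1·(2M1+M2)/6=638/1665
seg 2: a=-2, c=M2/2=2054/555, d=(M3−M2)/(6·3)=-6818/14985, b=Δ2−h2·(2M2+M3)/6=-12223/1665
seg 3: a=-3, c=M3/2=-656/1665, d=(M4−M3)/(6·1)=-103/555, b=Δ3−h3·(2M3+M4)/6=859/333
seg 4: a=-1, c=M4/2=-1583/1665, d=(M5−M4)/(6·3)=1583/14985, b=Δ4−h4·(2M4+M5)/6=2056/1665
t_q=23/4 → seg 3, τ=3/4; S=-3+859/333·τ+-656/1665·τ²+-103/555·τ³=-48493/35520

  seg 0: a=-4 b=19661/1665 c=0 d=-6341/1665
  seg 1: a=4 b=638/1665 c=-6341/555 d=1679/333
  seg 2: a=-2 b=-12223/1665 c=2054/555 d=-6818/14985
  seg 3: a=-3 b=859/333 c=-656/1665 d=-103/555
  seg 4: a=-1 b=2056/1665 c=-1583/1665 d=1583/14985
S(23/4) = -48493/35520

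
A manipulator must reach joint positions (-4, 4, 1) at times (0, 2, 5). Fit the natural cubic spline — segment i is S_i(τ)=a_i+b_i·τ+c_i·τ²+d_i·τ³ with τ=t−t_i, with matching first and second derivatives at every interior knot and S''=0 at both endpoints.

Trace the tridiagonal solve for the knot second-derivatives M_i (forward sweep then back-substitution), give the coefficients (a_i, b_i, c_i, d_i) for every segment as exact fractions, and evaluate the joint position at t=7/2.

  seg 0: a=-4 b=5 c=0 d=-1/4
  seg 1: a=4 b=2 c=-3/2 d=1/6
S(7/2) = 67/16

Δ: Δ0=4, Δ1=-1
row 1: diag=10, rhs=-30; c'=3/10, d'=-3
back: M1=-3
M: M0=0, M1=-3, M2=0
seg 0: a=-4, c=M0/2=0, d=(M1−M0)/(6·2)=-1/4, b=Δ0−h0·(2M0+M1)/6=5
seg 1: a=4, c=M1/2=-3/2, d=(M2−M1)/(6·3)=1/6, b=Δ1−h1·(2M1+M2)/6=2
t_q=7/2 → seg 1, τ=3/2; S=4+2·τ+-3/2·τ²+1/6·τ³=67/16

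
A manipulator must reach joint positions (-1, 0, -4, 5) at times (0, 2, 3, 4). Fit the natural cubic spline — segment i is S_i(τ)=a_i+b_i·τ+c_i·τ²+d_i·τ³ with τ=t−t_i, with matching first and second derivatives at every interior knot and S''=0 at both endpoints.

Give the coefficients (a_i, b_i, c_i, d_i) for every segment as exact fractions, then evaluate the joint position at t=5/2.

  seg 0: a=-1 b=147/46 c=0 d=-31/46
  seg 1: a=0 b=-225/46 c=-93/23 d=227/46
  seg 2: a=-4 b=42/23 c=495/46 d=-165/46
S(5/2) = -1045/368

Δ: Δ0=1/2, Δ1=-4, Δ2=9
row 1: diag=6, rhs=-27; c'=1/6, d'=-9/2
row 2: denom=4−1·1/6=23/6; d'=(78−1·-9/2)/(23/6)=495/23
back: M2=495/23
back: M1=-9/2−1/6·495/23=-186/23
M: M0=0, M1=-186/23, M2=495/23, M3=0
seg 0: a=-1, c=M0/2=0, d=(M1−M0)/(6·2)=-31/46, b=Δ0−h0·(2M0+M1)/6=147/46
seg 1: a=0, c=M1/2=-93/23, d=(M2−M1)/(6·1)=227/46, b=Δ1−h1·(2M1+M2)/6=-225/46
seg 2: a=-4, c=M2/2=495/46, d=(M3−M2)/(6·1)=-165/46, b=Δ2−h2·(2M2+M3)/6=42/23
t_q=5/2 → seg 1, τ=1/2; S=0+-225/46·τ+-93/23·τ²+227/46·τ³=-1045/368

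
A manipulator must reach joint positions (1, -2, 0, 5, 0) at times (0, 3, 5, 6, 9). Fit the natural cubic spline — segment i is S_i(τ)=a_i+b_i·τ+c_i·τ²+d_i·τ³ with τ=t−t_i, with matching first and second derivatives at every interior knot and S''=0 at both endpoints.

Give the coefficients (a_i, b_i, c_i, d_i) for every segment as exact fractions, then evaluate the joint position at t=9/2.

  seg 0: a=1 b=-244/219 c=0 d=25/1971
  seg 1: a=-2 b=-169/219 c=25/219 d=169/438
  seg 2: a=0 b=315/73 c=532/219 d=-382/219
  seg 3: a=5 b=863/219 c=-614/219 d=614/1971
S(9/2) = -1867/1168

Δ: Δ0=-1, Δ1=1, Δ2=5, Δ3=-5/3
row 1: diag=10, rhs=12; c'=1/5, d'=6/5
row 2: denom=6−2·1/5=28/5; d'=(24−2·6/5)/(28/5)=27/7
row 3: denom=8−1·5/28=219/28; d'=(-40−1·27/7)/(219/28)=-1228/219
back: M3=-1228/219
back: M2=27/7−5/28·-1228/219=1064/219
back: M1=6/5−1/5·1064/219=50/219
M: M0=0, M1=50/219, M2=1064/219, M3=-1228/219, M4=0
seg 0: a=1, c=M0/2=0, d=(M1−M0)/(6·3)=25/1971, b=Δ0−h0·(2M0+M1)/6=-244/219
seg 1: a=-2, c=M1/2=25/219, d=(M2−M1)/(6·2)=169/438, b=Δ1−h1·(2M1+M2)/6=-169/219
seg 2: a=0, c=M2/2=532/219, d=(M3−M2)/(6·1)=-382/219, b=Δ2−h2·(2M2+M3)/6=315/73
seg 3: a=5, c=M3/2=-614/219, d=(M4−M3)/(6·3)=614/1971, b=Δ3−h3·(2M3+M4)/6=863/219
t_q=9/2 → seg 1, τ=3/2; S=-2+-169/219·τ+25/219·τ²+169/438·τ³=-1867/1168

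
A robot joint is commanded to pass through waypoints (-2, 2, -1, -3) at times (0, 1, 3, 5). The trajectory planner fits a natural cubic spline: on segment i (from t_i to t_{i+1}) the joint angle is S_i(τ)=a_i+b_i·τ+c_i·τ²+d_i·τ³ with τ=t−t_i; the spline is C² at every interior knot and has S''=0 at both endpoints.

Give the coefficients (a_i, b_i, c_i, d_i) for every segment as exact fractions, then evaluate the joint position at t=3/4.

Δ: Δ0=4, Δ1=-3/2, Δ2=-1
row 1: diag=6, rhs=-33; c'=1/3, d'=-11/2
row 2: denom=8−2·1/3=22/3; d'=(3−2·-11/2)/(22/3)=21/11
back: M2=21/11
back: M1=-11/2−1/3·21/11=-135/22
M: M0=0, M1=-135/22, M2=21/11, M3=0
seg 0: a=-2, c=M0/2=0, d=(M1−M0)/(6·1)=-45/44, b=Δ0−h0·(2M0+M1)/6=221/44
seg 1: a=2, c=M1/2=-135/44, d=(M2−M1)/(6·2)=59/88, b=Δ1−h1·(2M1+M2)/6=43/22
seg 2: a=-1, c=M2/2=21/22, d=(M3−M2)/(6·2)=-7/44, b=Δ2−h2·(2M2+M3)/6=-25/11
t_q=3/4 → seg 0, τ=3/4; S=-2+221/44·τ+0·τ²+-45/44·τ³=3761/2816

  seg 0: a=-2 b=221/44 c=0 d=-45/44
  seg 1: a=2 b=43/22 c=-135/44 d=59/88
  seg 2: a=-1 b=-25/11 c=21/22 d=-7/44
S(3/4) = 3761/2816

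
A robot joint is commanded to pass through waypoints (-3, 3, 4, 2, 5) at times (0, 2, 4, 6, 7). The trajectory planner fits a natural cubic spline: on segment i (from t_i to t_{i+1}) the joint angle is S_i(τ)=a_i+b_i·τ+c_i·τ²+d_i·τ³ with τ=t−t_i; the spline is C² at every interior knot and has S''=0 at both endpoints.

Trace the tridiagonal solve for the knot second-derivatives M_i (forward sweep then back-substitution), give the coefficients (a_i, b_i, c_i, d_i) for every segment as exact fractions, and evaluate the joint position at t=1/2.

  seg 0: a=-3 b=142/41 c=0 d=-19/164
  seg 1: a=3 b=85/41 c=-57/82 d=-15/328
  seg 2: a=4 b=-103/82 c=-159/164 d=45/82
  seg 3: a=2 b=119/82 c=381/164 d=-127/164
S(1/2) = -1683/1312

Δ: Δ0=3, Δ1=1/2, Δ2=-1, Δ3=3
row 1: diag=8, rhs=-15; c'=1/4, d'=-15/8
row 2: denom=8−2·1/4=15/2; d'=(-9−2·-15/8)/(15/2)=-7/10
row 3: denom=6−2·4/15=82/15; d'=(24−2·-7/10)/(82/15)=381/82
back: M3=381/82
back: M2=-7/10−4/15·381/82=-159/82
back: M1=-15/8−1/4·-159/82=-57/41
M: M0=0, M1=-57/41, M2=-159/82, M3=381/82, M4=0
seg 0: a=-3, c=M0/2=0, d=(M1−M0)/(6·2)=-19/164, b=Δ0−h0·(2M0+M1)/6=142/41
seg 1: a=3, c=M1/2=-57/82, d=(M2−M1)/(6·2)=-15/328, b=Δ1−h1·(2M1+M2)/6=85/41
seg 2: a=4, c=M2/2=-159/164, d=(M3−M2)/(6·2)=45/82, b=Δ2−h2·(2M2+M3)/6=-103/82
seg 3: a=2, c=M3/2=381/164, d=(M4−M3)/(6·1)=-127/164, b=Δ3−h3·(2M3+M4)/6=119/82
t_q=1/2 → seg 0, τ=1/2; S=-3+142/41·τ+0·τ²+-19/164·τ³=-1683/1312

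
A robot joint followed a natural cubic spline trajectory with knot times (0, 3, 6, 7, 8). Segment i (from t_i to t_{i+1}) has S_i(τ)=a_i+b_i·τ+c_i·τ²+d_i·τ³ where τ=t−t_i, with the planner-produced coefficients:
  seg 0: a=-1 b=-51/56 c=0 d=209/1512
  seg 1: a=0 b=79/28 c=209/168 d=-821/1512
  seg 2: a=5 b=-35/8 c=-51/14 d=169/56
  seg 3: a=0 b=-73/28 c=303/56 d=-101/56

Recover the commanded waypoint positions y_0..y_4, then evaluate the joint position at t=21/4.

y_0=-1 y_1=0 y_2=5 y_3=0 y_4=1
S(21/4) = 23157/3584

y_0 = S_0(0) = a_0 = -1
y_1 = S_1(0) = a_1 = 0
y_2 = S_2(0) = a_2 = 5
y_3 = S_3(0) = a_3 = 0
y_4 = S_3(1) = 1
t_q=21/4 is in segment 1 (τ=9/4); S_1(τ)=23157/3584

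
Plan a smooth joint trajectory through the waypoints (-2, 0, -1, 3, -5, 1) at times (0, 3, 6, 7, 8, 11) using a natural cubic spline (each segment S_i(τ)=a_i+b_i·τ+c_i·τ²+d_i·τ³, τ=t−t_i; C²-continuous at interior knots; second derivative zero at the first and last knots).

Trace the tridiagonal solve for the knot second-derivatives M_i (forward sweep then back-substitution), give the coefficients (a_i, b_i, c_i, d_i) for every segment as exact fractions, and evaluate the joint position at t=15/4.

  seg 0: a=-2 b=513/289 c=0 d=-961/7803
  seg 1: a=0 b=-448/289 c=-961/867 d=3938/7803
  seg 2: a=-1 b=1568/289 c=2977/867 d=-4213/867
  seg 3: a=3 b=-1981/867 c=-9662/867 d=1569/289
  seg 4: a=-5 b=-7184/867 c=4459/867 d=-4459/7803
S(15/4) = -14549/9248

Δ: Δ0=2/3, Δ1=-1/3, Δ2=4, Δ3=-8, Δ4=2
row 1: diag=12, rhs=-6; c'=1/4, d'=-1/2
row 2: denom=8−3·1/4=29/4; d'=(26−3·-1/2)/(29/4)=110/29
row 3: denom=4−1·4/29=112/29; d'=(-72−1·110/29)/(112/29)=-157/8
row 4: denom=8−1·29/112=867/112; d'=(60−1·-157/8)/(867/112)=8918/867
back: M4=8918/867
back: M3=-157/8−29/112·8918/867=-19324/867
back: M2=110/29−4/29·-19324/867=5954/867
back: M1=-1/2−1/4·5954/867=-1922/867
M: M0=0, M1=-1922/867, M2=5954/867, M3=-19324/867, M4=8918/867, M5=0
seg 0: a=-2, c=M0/2=0, d=(M1−M0)/(6·3)=-961/7803, b=Δ0−h0·(2M0+M1)/6=513/289
seg 1: a=0, c=M1/2=-961/867, d=(M2−M1)/(6·3)=3938/7803, b=Δ1−h1·(2M1+M2)/6=-448/289
seg 2: a=-1, c=M2/2=2977/867, d=(M3−M2)/(6·1)=-4213/867, b=Δ2−h2·(2M2+M3)/6=1568/289
seg 3: a=3, c=M3/2=-9662/867, d=(M4−M3)/(6·1)=1569/289, b=Δ3−h3·(2M3+M4)/6=-1981/867
seg 4: a=-5, c=M4/2=4459/867, d=(M5−M4)/(6·3)=-4459/7803, b=Δ4−h4·(2M4+M5)/6=-7184/867
t_q=15/4 → seg 1, τ=3/4; S=0+-448/289·τ+-961/867·τ²+3938/7803·τ³=-14549/9248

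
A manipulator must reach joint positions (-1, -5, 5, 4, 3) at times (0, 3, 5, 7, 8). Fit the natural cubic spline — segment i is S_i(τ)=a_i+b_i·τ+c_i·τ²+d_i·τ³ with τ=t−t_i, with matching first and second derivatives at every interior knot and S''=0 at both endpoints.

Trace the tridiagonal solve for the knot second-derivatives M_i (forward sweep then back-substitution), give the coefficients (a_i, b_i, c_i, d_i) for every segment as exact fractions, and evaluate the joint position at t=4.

Δ: Δ0=-4/3, Δ1=5, Δ2=-1/2, Δ3=-1
row 1: diag=10, rhs=38; c'=1/5, d'=19/5
row 2: denom=8−2·1/5=38/5; d'=(-33−2·19/5)/(38/5)=-203/38
row 3: denom=6−2·5/19=104/19; d'=(-3−2·-203/38)/(104/19)=73/52
back: M3=73/52
back: M2=-203/38−5/19·73/52=-297/52
back: M1=19/5−1/5·-297/52=257/52
M: M0=0, M1=257/52, M2=-297/52, M3=73/52, M4=0
seg 0: a=-1, c=M0/2=0, d=(M1−M0)/(6·3)=257/936, b=Δ0−h0·(2M0+M1)/6=-1187/312
seg 1: a=-5, c=M1/2=257/104, d=(M2−M1)/(6·2)=-277/312, b=Δ1−h1·(2M1+M2)/6=563/156
seg 2: a=5, c=M2/2=-297/104, d=(M3−M2)/(6·2)=185/312, b=Δ2−h2·(2M2+M3)/6=443/156
seg 3: a=4, c=M3/2=73/104, d=(M4−M3)/(6·1)=-73/312, b=Δ3−h3·(2M3+M4)/6=-229/156
t_q=4 → seg 1, τ=1; S=-5+563/156·τ+257/104·τ²+-277/312·τ³=5/26

  seg 0: a=-1 b=-1187/312 c=0 d=257/936
  seg 1: a=-5 b=563/156 c=257/104 d=-277/312
  seg 2: a=5 b=443/156 c=-297/104 d=185/312
  seg 3: a=4 b=-229/156 c=73/104 d=-73/312
S(4) = 5/26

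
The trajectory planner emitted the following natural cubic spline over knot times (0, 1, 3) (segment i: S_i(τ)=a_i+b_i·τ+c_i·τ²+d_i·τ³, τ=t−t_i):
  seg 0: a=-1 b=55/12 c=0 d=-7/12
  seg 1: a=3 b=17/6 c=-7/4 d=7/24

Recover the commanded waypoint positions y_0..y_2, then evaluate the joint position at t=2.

y_0 = S_0(0) = a_0 = -1
y_1 = S_1(0) = a_1 = 3
y_2 = S_1(2) = 4
t_q=2 is in segment 1 (τ=1); S_1(τ)=35/8

y_0=-1 y_1=3 y_2=4
S(2) = 35/8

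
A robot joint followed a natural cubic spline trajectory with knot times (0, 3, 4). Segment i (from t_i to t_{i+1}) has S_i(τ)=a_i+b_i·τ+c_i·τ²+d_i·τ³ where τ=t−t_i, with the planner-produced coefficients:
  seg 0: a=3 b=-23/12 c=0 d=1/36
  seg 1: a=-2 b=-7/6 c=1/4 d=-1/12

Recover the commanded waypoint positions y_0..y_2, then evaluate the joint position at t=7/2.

y_0 = S_0(0) = a_0 = 3
y_1 = S_1(0) = a_1 = -2
y_2 = S_1(1) = -3
t_q=7/2 is in segment 1 (τ=1/2); S_1(τ)=-81/32

y_0=3 y_1=-2 y_2=-3
S(7/2) = -81/32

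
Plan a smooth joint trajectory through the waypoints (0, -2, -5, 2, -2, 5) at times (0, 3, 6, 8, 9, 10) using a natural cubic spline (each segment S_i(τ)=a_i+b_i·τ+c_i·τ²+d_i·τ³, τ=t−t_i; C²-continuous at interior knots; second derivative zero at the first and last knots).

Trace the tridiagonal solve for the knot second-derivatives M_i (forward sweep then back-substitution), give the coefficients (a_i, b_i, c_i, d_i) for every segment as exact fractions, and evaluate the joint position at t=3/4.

  seg 0: a=0 b=619/4722 c=0 d=-3767/42498
  seg 1: a=-2 b=-5341/2361 c=-3767/4722 d=17261/42498
  seg 2: a=-5 b=18499/4722 c=2249/787 d=-3620/2361
  seg 3: a=2 b=-14405/4722 c=-4991/787 d=25463/4722
  seg 4: a=-2 b=1046/2361 c=15481/1574 d=-15481/4722
S(3/4) = 6137/100736

Δ: Δ0=-2/3, Δ1=-1, Δ2=7/2, Δ3=-4, Δ4=7
row 1: diag=12, rhs=-2; c'=1/4, d'=-1/6
row 2: denom=10−3·1/4=37/4; d'=(27−3·-1/6)/(37/4)=110/37
row 3: denom=6−2·8/37=206/37; d'=(-45−2·110/37)/(206/37)=-1885/206
row 4: denom=4−1·37/206=787/206; d'=(66−1·-1885/206)/(787/206)=15481/787
back: M4=15481/787
back: M3=-1885/206−37/206·15481/787=-9982/787
back: M2=110/37−8/37·-9982/787=4498/787
back: M1=-1/6−1/4·4498/787=-3767/2361
M: M0=0, M1=-3767/2361, M2=4498/787, M3=-9982/787, M4=15481/787, M5=0
seg 0: a=0, c=M0/2=0, d=(M1−M0)/(6·3)=-3767/42498, b=Δ0−h0·(2M0+M1)/6=619/4722
seg 1: a=-2, c=M1/2=-3767/4722, d=(M2−M1)/(6·3)=17261/42498, b=Δ1−h1·(2M1+M2)/6=-5341/2361
seg 2: a=-5, c=M2/2=2249/787, d=(M3−M2)/(6·2)=-3620/2361, b=Δ2−h2·(2M2+M3)/6=18499/4722
seg 3: a=2, c=M3/2=-4991/787, d=(M4−M3)/(6·1)=25463/4722, b=Δ3−h3·(2M3+M4)/6=-14405/4722
seg 4: a=-2, c=M4/2=15481/1574, d=(M5−M4)/(6·1)=-15481/4722, b=Δ4−h4·(2M4+M5)/6=1046/2361
t_q=3/4 → seg 0, τ=3/4; S=0+619/4722·τ+0·τ²+-3767/42498·τ³=6137/100736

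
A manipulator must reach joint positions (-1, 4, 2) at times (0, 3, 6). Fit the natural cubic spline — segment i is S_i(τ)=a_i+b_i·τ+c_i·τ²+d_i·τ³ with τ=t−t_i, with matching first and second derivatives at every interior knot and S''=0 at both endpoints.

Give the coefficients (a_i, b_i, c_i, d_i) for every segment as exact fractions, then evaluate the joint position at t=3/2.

Δ: Δ0=5/3, Δ1=-2/3
row 1: diag=12, rhs=-14; c'=1/4, d'=-7/6
back: M1=-7/6
M: M0=0, M1=-7/6, M2=0
seg 0: a=-1, c=M0/2=0, d=(M1−M0)/(6·3)=-7/108, b=Δ0−h0·(2M0+M1)/6=9/4
seg 1: a=4, c=M1/2=-7/12, d=(M2−M1)/(6·3)=7/108, b=Δ1−h1·(2M1+M2)/6=1/2
t_q=3/2 → seg 0, τ=3/2; S=-1+9/4·τ+0·τ²+-7/108·τ³=69/32

  seg 0: a=-1 b=9/4 c=0 d=-7/108
  seg 1: a=4 b=1/2 c=-7/12 d=7/108
S(3/2) = 69/32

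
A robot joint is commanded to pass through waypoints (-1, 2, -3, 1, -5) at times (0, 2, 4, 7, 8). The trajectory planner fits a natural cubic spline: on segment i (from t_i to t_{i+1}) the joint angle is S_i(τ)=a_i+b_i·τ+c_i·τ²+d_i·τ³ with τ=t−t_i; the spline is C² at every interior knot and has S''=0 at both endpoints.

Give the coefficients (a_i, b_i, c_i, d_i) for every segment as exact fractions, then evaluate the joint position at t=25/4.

Δ: Δ0=3/2, Δ1=-5/2, Δ2=4/3, Δ3=-6
row 1: diag=8, rhs=-24; c'=1/4, d'=-3
row 2: denom=10−2·1/4=19/2; d'=(23−2·-3)/(19/2)=58/19
row 3: denom=8−3·6/19=134/19; d'=(-44−3·58/19)/(134/19)=-505/67
back: M3=-505/67
back: M2=58/19−6/19·-505/67=364/67
back: M1=-3−1/4·364/67=-292/67
M: M0=0, M1=-292/67, M2=364/67, M3=-505/67, M4=0
seg 0: a=-1, c=M0/2=0, d=(M1−M0)/(6·2)=-73/201, b=Δ0−h0·(2M0+M1)/6=1187/402
seg 1: a=2, c=M1/2=-146/67, d=(M2−M1)/(6·2)=164/201, b=Δ1−h1·(2M1+M2)/6=-565/402
seg 2: a=-3, c=M2/2=182/67, d=(M3−M2)/(6·3)=-869/1206, b=Δ2−h2·(2M2+M3)/6=-133/402
seg 3: a=1, c=M3/2=-505/134, d=(M4−M3)/(6·1)=505/402, b=Δ3−h3·(2M3+M4)/6=-701/201
t_q=25/4 → seg 2, τ=9/4; S=-3+-133/402·τ+182/67·τ²+-869/1206·τ³=15435/8576

  seg 0: a=-1 b=1187/402 c=0 d=-73/201
  seg 1: a=2 b=-565/402 c=-146/67 d=164/201
  seg 2: a=-3 b=-133/402 c=182/67 d=-869/1206
  seg 3: a=1 b=-701/201 c=-505/134 d=505/402
S(25/4) = 15435/8576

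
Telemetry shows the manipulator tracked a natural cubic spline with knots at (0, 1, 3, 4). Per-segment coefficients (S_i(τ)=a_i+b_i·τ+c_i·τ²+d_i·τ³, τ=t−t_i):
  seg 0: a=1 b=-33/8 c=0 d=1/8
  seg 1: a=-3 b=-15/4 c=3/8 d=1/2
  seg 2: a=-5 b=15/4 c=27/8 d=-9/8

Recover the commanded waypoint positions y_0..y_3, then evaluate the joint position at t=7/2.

y_0 = S_0(0) = a_0 = 1
y_1 = S_1(0) = a_1 = -3
y_2 = S_2(0) = a_2 = -5
y_3 = S_2(1) = 1
t_q=7/2 is in segment 2 (τ=1/2); S_2(τ)=-155/64

y_0=1 y_1=-3 y_2=-5 y_3=1
S(7/2) = -155/64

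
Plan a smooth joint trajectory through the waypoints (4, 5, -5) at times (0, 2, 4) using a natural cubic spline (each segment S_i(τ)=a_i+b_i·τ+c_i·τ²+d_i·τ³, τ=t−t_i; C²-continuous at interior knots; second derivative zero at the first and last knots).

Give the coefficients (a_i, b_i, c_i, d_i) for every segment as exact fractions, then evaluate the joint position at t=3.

Δ: Δ0=1/2, Δ1=-5
row 1: diag=8, rhs=-33; c'=1/4, d'=-33/8
back: M1=-33/8
M: M0=0, M1=-33/8, M2=0
seg 0: a=4, c=M0/2=0, d=(M1−M0)/(6·2)=-11/32, b=Δ0−h0·(2M0+M1)/6=15/8
seg 1: a=5, c=M1/2=-33/16, d=(M2−M1)/(6·2)=11/32, b=Δ1−h1·(2M1+M2)/6=-9/4
t_q=3 → seg 1, τ=1; S=5+-9/4·τ+-33/16·τ²+11/32·τ³=33/32

  seg 0: a=4 b=15/8 c=0 d=-11/32
  seg 1: a=5 b=-9/4 c=-33/16 d=11/32
S(3) = 33/32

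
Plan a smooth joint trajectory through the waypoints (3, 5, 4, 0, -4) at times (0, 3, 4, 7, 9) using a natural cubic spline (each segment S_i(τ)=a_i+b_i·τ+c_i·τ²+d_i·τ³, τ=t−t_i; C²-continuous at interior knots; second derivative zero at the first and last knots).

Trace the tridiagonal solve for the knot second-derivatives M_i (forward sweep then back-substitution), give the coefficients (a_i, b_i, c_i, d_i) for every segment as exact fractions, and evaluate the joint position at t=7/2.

Δ: Δ0=2/3, Δ1=-1, Δ2=-4/3, Δ3=-2
row 1: diag=8, rhs=-10; c'=1/8, d'=-5/4
row 2: denom=8−1·1/8=63/8; d'=(-2−1·-5/4)/(63/8)=-2/21
row 3: denom=10−3·8/21=62/7; d'=(-4−3·-2/21)/(62/7)=-13/31
back: M3=-13/31
back: M2=-2/21−8/21·-13/31=2/31
back: M1=-5/4−1/8·2/31=-39/31
M: M0=0, M1=-39/31, M2=2/31, M3=-13/31, M4=0
seg 0: a=3, c=M0/2=0, d=(M1−M0)/(6·3)=-13/186, b=Δ0−h0·(2M0+M1)/6=241/186
seg 1: a=5, c=M1/2=-39/62, d=(M2−M1)/(6·1)=41/186, b=Δ1−h1·(2M1+M2)/6=-55/93
seg 2: a=4, c=M2/2=1/31, d=(M3−M2)/(6·3)=-5/186, b=Δ2−h2·(2M2+M3)/6=-221/186
seg 3: a=0, c=M3/2=-13/62, d=(M4−M3)/(6·2)=13/372, b=Δ3−h3·(2M3+M4)/6=-160/93
t_q=7/2 → seg 1, τ=1/2; S=5+-55/93·τ+-39/62·τ²+41/186·τ³=2269/496

  seg 0: a=3 b=241/186 c=0 d=-13/186
  seg 1: a=5 b=-55/93 c=-39/62 d=41/186
  seg 2: a=4 b=-221/186 c=1/31 d=-5/186
  seg 3: a=0 b=-160/93 c=-13/62 d=13/372
S(7/2) = 2269/496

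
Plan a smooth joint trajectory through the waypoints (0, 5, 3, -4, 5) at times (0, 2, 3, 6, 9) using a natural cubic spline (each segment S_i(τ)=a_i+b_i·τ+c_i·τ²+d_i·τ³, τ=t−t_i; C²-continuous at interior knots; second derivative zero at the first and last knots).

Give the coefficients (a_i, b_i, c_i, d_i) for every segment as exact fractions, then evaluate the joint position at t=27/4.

Δ: Δ0=5/2, Δ1=-2, Δ2=-7/3, Δ3=3
row 1: diag=6, rhs=-27; c'=1/6, d'=-9/2
row 2: denom=8−1·1/6=47/6; d'=(-2−1·-9/2)/(47/6)=15/47
row 3: denom=12−3·18/47=510/47; d'=(32−3·15/47)/(510/47)=1459/510
back: M3=1459/510
back: M2=15/47−18/47·1459/510=-66/85
back: M1=-9/2−1/6·-66/85=-743/170
M: M0=0, M1=-743/170, M2=-66/85, M3=1459/510, M4=0
seg 0: a=0, c=M0/2=0, d=(M1−M0)/(6·2)=-743/2040, b=Δ0−h0·(2M0+M1)/6=1009/255
seg 1: a=5, c=M1/2=-743/340, d=(M2−M1)/(6·1)=611/1020, b=Δ1−h1·(2M1+M2)/6=-211/510
seg 2: a=3, c=M2/2=-33/85, d=(M3−M2)/(6·3)=371/1836, b=Δ2−h2·(2M2+M3)/6=-3047/1020
seg 3: a=-4, c=M3/2=1459/1020, d=(M4−M3)/(6·3)=-1459/9180, b=Δ3−h3·(2M3+M4)/6=71/510
t_q=27/4 → seg 3, τ=3/4; S=-4+71/510·τ+1459/1020·τ²+-1459/9180·τ³=-68719/21760

  seg 0: a=0 b=1009/255 c=0 d=-743/2040
  seg 1: a=5 b=-211/510 c=-743/340 d=611/1020
  seg 2: a=3 b=-3047/1020 c=-33/85 d=371/1836
  seg 3: a=-4 b=71/510 c=1459/1020 d=-1459/9180
S(27/4) = -68719/21760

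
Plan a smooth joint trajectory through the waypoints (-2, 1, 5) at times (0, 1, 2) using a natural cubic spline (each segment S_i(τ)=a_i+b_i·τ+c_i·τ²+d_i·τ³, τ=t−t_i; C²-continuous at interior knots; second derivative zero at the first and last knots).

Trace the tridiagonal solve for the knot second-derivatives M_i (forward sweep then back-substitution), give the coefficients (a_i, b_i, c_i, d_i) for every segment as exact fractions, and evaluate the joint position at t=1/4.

Δ: Δ0=3, Δ1=4
row 1: diag=4, rhs=6; c'=1/4, d'=3/2
back: M1=3/2
M: M0=0, M1=3/2, M2=0
seg 0: a=-2, c=M0/2=0, d=(M1−M0)/(6·1)=1/4, b=Δ0−h0·(2M0+M1)/6=11/4
seg 1: a=1, c=M1/2=3/4, d=(M2−M1)/(6·1)=-1/4, b=Δ1−h1·(2M1+M2)/6=7/2
t_q=1/4 → seg 0, τ=1/4; S=-2+11/4·τ+0·τ²+1/4·τ³=-335/256

  seg 0: a=-2 b=11/4 c=0 d=1/4
  seg 1: a=1 b=7/2 c=3/4 d=-1/4
S(1/4) = -335/256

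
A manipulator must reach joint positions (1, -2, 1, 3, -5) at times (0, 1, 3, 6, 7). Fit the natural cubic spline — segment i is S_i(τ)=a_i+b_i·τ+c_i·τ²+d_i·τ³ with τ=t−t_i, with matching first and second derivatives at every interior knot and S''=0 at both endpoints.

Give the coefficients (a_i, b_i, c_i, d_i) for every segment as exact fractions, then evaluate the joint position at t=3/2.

Δ: Δ0=-3, Δ1=3/2, Δ2=2/3, Δ3=-8
row 1: diag=6, rhs=27; c'=1/3, d'=9/2
row 2: denom=10−2·1/3=28/3; d'=(-5−2·9/2)/(28/3)=-3/2
row 3: denom=8−3·9/28=197/28; d'=(-52−3·-3/2)/(197/28)=-1330/197
back: M3=-1330/197
back: M2=-3/2−9/28·-1330/197=132/197
back: M1=9/2−1/3·132/197=1685/394
M: M0=0, M1=1685/394, M2=132/197, M3=-1330/197, M4=0
seg 0: a=1, c=M0/2=0, d=(M1−M0)/(6·1)=1685/2364, b=Δ0−h0·(2M0+M1)/6=-8777/2364
seg 1: a=-2, c=M1/2=1685/788, d=(M2−M1)/(6·2)=-1421/4728, b=Δ1−h1·(2M1+M2)/6=-1861/1182
seg 2: a=1, c=M2/2=66/197, d=(M3−M2)/(6·3)=-731/1773, b=Δ2−h2·(2M2+M3)/6=1993/591
seg 3: a=3, c=M3/2=-665/197, d=(M4−M3)/(6·1)=665/591, b=Δ3−h3·(2M3+M4)/6=-3398/591
t_q=3/2 → seg 1, τ=1/2; S=-2+-1861/1182·τ+1685/788·τ²+-1421/4728·τ³=-28875/12608

  seg 0: a=1 b=-8777/2364 c=0 d=1685/2364
  seg 1: a=-2 b=-1861/1182 c=1685/788 d=-1421/4728
  seg 2: a=1 b=1993/591 c=66/197 d=-731/1773
  seg 3: a=3 b=-3398/591 c=-665/197 d=665/591
S(3/2) = -28875/12608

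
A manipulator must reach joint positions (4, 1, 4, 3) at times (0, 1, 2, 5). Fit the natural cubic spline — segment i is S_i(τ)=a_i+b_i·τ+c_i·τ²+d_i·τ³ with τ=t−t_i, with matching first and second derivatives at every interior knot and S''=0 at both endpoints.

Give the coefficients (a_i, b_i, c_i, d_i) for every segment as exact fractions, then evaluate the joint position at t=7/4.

Δ: Δ0=-3, Δ1=3, Δ2=-1/3
row 1: diag=4, rhs=36; c'=1/4, d'=9
row 2: denom=8−1·1/4=31/4; d'=(-20−1·9)/(31/4)=-116/31
back: M2=-116/31
back: M1=9−1/4·-116/31=308/31
M: M0=0, M1=308/31, M2=-116/31, M3=0
seg 0: a=4, c=M0/2=0, d=(M1−M0)/(6·1)=154/93, b=Δ0−h0·(2M0+M1)/6=-433/93
seg 1: a=1, c=M1/2=154/31, d=(M2−M1)/(6·1)=-212/93, b=Δ1−h1·(2M1+M2)/6=29/93
seg 2: a=4, c=M2/2=-58/31, d=(M3−M2)/(6·3)=58/279, b=Δ2−h2·(2M2+M3)/6=317/93
t_q=7/4 → seg 1, τ=3/4; S=1+29/93·τ+154/31·τ²+-212/93·τ³=1521/496

  seg 0: a=4 b=-433/93 c=0 d=154/93
  seg 1: a=1 b=29/93 c=154/31 d=-212/93
  seg 2: a=4 b=317/93 c=-58/31 d=58/279
S(7/4) = 1521/496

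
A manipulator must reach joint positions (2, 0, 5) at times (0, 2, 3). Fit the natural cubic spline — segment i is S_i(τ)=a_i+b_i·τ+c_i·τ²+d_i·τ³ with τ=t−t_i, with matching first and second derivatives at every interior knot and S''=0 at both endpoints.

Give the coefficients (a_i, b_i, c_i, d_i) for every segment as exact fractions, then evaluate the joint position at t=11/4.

Δ: Δ0=-1, Δ1=5
row 1: diag=6, rhs=36; c'=1/6, d'=6
back: M1=6
M: M0=0, M1=6, M2=0
seg 0: a=2, c=M0/2=0, d=(M1−M0)/(6·2)=1/2, b=Δ0−h0·(2M0+M1)/6=-3
seg 1: a=0, c=M1/2=3, d=(M2−M1)/(6·1)=-1, b=Δ1−h1·(2M1+M2)/6=3
t_q=11/4 → seg 1, τ=3/4; S=0+3·τ+3·τ²+-1·τ³=225/64

  seg 0: a=2 b=-3 c=0 d=1/2
  seg 1: a=0 b=3 c=3 d=-1
S(11/4) = 225/64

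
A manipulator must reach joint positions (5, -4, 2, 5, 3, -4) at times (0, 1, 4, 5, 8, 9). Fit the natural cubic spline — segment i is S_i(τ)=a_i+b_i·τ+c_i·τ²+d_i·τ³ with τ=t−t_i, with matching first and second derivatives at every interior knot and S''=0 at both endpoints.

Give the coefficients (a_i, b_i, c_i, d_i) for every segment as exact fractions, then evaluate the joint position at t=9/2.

  seg 0: a=5 b=-31205/2961 c=0 d=4556/2961
  seg 1: a=-4 b=-17537/2961 c=4556/987 d=-17545/26649
  seg 2: a=2 b=11836/2961 c=-3877/2961 d=44/141
  seg 3: a=5 b=6854/2961 c=-1105/2961 d=-5513/26649
  seg 4: a=3 b=-16315/2961 c=-2206/987 d=2206/2961
S(9/2) = 935/252

Δ: Δ0=-9, Δ1=2, Δ2=3, Δ3=-2/3, Δ4=-7
row 1: diag=8, rhs=66; c'=3/8, d'=33/4
row 2: denom=8−3·3/8=55/8; d'=(6−3·33/4)/(55/8)=-30/11
row 3: denom=8−1·8/55=432/55; d'=(-22−1·-30/11)/(432/55)=-265/108
row 4: denom=8−3·55/144=329/48; d'=(-38−3·-265/108)/(329/48)=-4412/987
back: M4=-4412/987
back: M3=-265/108−55/144·-4412/987=-2210/2961
back: M2=-30/11−8/55·-2210/2961=-7754/2961
back: M1=33/4−3/8·-7754/2961=9112/987
M: M0=0, M1=9112/987, M2=-7754/2961, M3=-2210/2961, M4=-4412/987, M5=0
seg 0: a=5, c=M0/2=0, d=(M1−M0)/(6·1)=4556/2961, b=Δ0−h0·(2M0+M1)/6=-31205/2961
seg 1: a=-4, c=M1/2=4556/987, d=(M2−M1)/(6·3)=-17545/26649, b=Δ1−h1·(2M1+M2)/6=-17537/2961
seg 2: a=2, c=M2/2=-3877/2961, d=(M3−M2)/(6·1)=44/141, b=Δ2−h2·(2M2+M3)/6=11836/2961
seg 3: a=5, c=M3/2=-1105/2961, d=(M4−M3)/(6·3)=-5513/26649, b=Δ3−h3·(2M3+M4)/6=6854/2961
seg 4: a=3, c=M4/2=-2206/987, d=(M5−M4)/(6·1)=2206/2961, b=Δ4−h4·(2M4+M5)/6=-16315/2961
t_q=9/2 → seg 2, τ=1/2; S=2+11836/2961·τ+-3877/2961·τ²+44/141·τ³=935/252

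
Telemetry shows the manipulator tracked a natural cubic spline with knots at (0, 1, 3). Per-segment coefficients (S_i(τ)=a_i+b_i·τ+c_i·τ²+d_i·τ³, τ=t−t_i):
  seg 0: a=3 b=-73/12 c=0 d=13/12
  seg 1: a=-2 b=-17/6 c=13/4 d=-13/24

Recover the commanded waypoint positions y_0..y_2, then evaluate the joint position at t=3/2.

y_0 = S_0(0) = a_0 = 3
y_1 = S_1(0) = a_1 = -2
y_2 = S_1(2) = 1
t_q=3/2 is in segment 1 (τ=1/2); S_1(τ)=-171/64

y_0=3 y_1=-2 y_2=1
S(3/2) = -171/64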